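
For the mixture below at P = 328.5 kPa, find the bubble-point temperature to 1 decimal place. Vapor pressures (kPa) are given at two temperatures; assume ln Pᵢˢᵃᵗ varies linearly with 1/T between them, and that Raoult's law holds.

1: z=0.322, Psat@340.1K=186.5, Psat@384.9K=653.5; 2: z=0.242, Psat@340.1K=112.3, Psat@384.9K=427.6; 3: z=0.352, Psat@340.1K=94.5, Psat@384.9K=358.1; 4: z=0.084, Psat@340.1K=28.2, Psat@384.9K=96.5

Bubble-point temperature: ΣzᵢPᵢˢᵃᵗ(T) = P. Interpolate ln Pᵢˢᵃᵗ = aᵢ + bᵢ/T.
  T = 340.1 K: ΣzᵢPᵢˢᵃᵗ = 122.86 kPa
  T = 384.9 K: ΣzᵢPᵢˢᵃᵗ = 448.06 kPa
  T = 362.5 K: ΣzᵢPᵢˢᵃᵗ = 244.15 kPa
  T = 373.7 K: ΣzᵢPᵢˢᵃᵗ = 333.75 kPa
  T = 368.1 K: ΣzᵢPᵢˢᵃᵗ = 286.13 kPa
  T = 370.9 K: ΣzᵢPᵢˢᵃᵗ = 309.21 kPa
Interpolating between 370.9 K and 373.7 K gives T ≈ 373.1 K.

T = 373.1 K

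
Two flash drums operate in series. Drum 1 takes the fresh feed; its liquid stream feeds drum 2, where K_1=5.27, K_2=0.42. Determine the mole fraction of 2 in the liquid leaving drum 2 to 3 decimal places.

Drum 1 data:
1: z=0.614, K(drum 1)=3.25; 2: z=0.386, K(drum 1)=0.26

Drum 1:
Rachford–Rice: g(ψ₁) = Σ zᵢ(Kᵢ−1)/(1+ψ₁(Kᵢ−1)) = 0.
Feasibility: ΣzᵢKᵢ = 2.096, Σzᵢ/Kᵢ = 1.674 — both > 1, two phases present.
Binary case is linear: z₁(K₁−1)(1+ψ₁(K₂−1)) + z₂(K₂−1)(1+ψ₁(K₁−1)) = 0
⇒ ψ₁ = [z₁(K₁−1)+z₂(K₂−1)] / [−(K₁−1)(K₂−1)] = 1.0959/1.6650 = 0.658
Drum-1 compositions:
  1: x = 0.247, y = 0.804
  2: x = 0.753, y = 0.196
Drum-2 feed = drum-1 liquid: z₂ = (0.2475, 0.7525).
Drum 2:
Material balance + equilibrium reduce to Σ zᵢ(Kᵢ−1)/(1+ψ₂(Kᵢ−1)) = 0.
g(0) = ΣzᵢKᵢ − 1 = 0.620 and g(1) = 1 − Σzᵢ/Kᵢ = -0.839, so a root lies in (0, 1).
Binary case is linear: z₁(K₁−1)(1+ψ₂(K₂−1)) + z₂(K₂−1)(1+ψ₂(K₁−1)) = 0
⇒ ψ₂ = [z₁(K₁−1)+z₂(K₂−1)] / [−(K₁−1)(K₂−1)] = 0.6203/2.4766 = 0.250
  1: x = 0.120, y = 0.630
  2: x = 0.880, y = 0.370

x_2 (drum 2) = 0.880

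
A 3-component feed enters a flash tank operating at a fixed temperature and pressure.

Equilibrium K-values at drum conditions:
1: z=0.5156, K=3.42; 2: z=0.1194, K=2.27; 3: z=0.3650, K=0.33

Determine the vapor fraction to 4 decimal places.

ψ = 0.7765

Rachford–Rice: g(ψ) = Σ zᵢ(Kᵢ−1)/(1+ψ(Kᵢ−1)) = 0.
Check two-phase: ΣzᵢKᵢ = 2.1548 > 1 and Σzᵢ/Kᵢ = 1.3094 > 1, so g(0) = 1.1548 > 0 and g(1) = -0.3094 < 0.
Newton–Raphson from ψ = 0.42:
  ψ = 0.4200: g = 0.37738, g' = -1.1419 → ψ = 0.7505
  ψ = 0.7505: g = 0.02882, g' = -1.0941 → ψ = 0.7768
  ψ = 0.7768: g = -0.00040, g' = -1.1254 → ψ = 0.7765
Converged at ψ = 0.7765.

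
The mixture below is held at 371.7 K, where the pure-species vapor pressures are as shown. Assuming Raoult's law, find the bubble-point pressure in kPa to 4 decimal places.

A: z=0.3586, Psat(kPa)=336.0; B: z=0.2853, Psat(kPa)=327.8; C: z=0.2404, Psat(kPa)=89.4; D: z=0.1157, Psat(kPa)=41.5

Pbub = 240.3042 kPa

At the bubble point ψ → 0, so ΣzᵢKᵢ = 1 with Kᵢ = Pᵢˢᵃᵗ/P ⇒ P = ΣzᵢPᵢˢᵃᵗ.
P = 0.3586·336.0 + 0.2853·327.8 + 0.2404·89.4 + 0.1157·41.5 = 240.3042 kPa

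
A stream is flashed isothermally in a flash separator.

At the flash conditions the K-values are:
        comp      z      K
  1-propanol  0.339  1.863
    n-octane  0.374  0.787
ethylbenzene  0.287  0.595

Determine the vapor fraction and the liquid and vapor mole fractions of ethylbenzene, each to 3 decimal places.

ψ = 0.364, x_ethylbenzene = 0.337, y_ethylbenzene = 0.200

Material balance + equilibrium reduce to Σ zᵢ(Kᵢ−1)/(1+ψ(Kᵢ−1)) = 0.
g(0) = ΣzᵢKᵢ − 1 = 0.097 and g(1) = 1 − Σzᵢ/Kᵢ = -0.140, so a root lies in (0, 1).
Newton iteration, ψ⁰ = 0.38:
  ψ = 0.380: g = -0.0037, g' = -0.229 → ψ = 0.364
Converged at ψ = 0.364.
Compositions from xᵢ = zᵢ/(1+ψ(Kᵢ−1)), yᵢ = Kᵢxᵢ:
  1-propanol: x = 0.258, y = 0.481
  n-octane: x = 0.405, y = 0.319
  ethylbenzene: x = 0.337, y = 0.200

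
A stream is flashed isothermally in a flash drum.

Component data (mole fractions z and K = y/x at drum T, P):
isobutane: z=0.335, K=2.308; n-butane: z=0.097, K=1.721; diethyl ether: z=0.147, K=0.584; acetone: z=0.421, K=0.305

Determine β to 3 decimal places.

β = 0.203

Newton iteration, β⁰ = 0.34:
  β = 0.340: g = -0.0949, g' = -0.690 → β = 0.203
Converged at β = 0.203.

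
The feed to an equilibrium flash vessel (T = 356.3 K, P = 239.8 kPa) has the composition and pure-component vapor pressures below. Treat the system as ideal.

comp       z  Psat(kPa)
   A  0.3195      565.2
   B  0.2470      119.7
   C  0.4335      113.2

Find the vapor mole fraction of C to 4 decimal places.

y_C = 0.2179

Raoult's law: Kᵢ = Pᵢˢᵃᵗ/P = Pᵢˢᵃᵗ/239.8.
  K_A = 565.2/239.8 = 2.356964, K_B = 119.7/239.8 = 0.499166, K_C = 113.2/239.8 = 0.472060
Material balance + equilibrium reduce to Σ zᵢ(Kᵢ−1)/(1+V/F(Kᵢ−1)) = 0.
g(0) = ΣzᵢKᵢ − 1 = 0.0810 and g(1) = 1 − Σzᵢ/Kᵢ = -0.5487, so a root lies in (0, 1).
Newton iteration, V/F⁰ = 0.5:
  V/F = 0.5000: g = -0.21768, g' = -0.5421 → V/F = 0.0985
  V/F = 0.0985: g = 0.01091, g' = -0.6608 → V/F = 0.1150
  V/F = 0.1150: g = 0.00012, g' = -0.6469 → V/F = 0.1152
Converged at V/F = 0.1152.
Compositions from xᵢ = zᵢ/(1+V/F(Kᵢ−1)), yᵢ = Kᵢxᵢ:
  A: x = 0.2763, y = 0.6513
  B: x = 0.2621, y = 0.1308
  C: x = 0.4616, y = 0.2179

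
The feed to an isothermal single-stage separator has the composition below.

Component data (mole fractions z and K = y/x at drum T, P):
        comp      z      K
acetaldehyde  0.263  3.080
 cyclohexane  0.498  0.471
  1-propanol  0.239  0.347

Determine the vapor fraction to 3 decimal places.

Newton iteration, ψ⁰ = 0.56:
  ψ = 0.560: g = -0.3677, g' = -0.777 → ψ = 0.087
  ψ = 0.087: g = 0.0215, g' = -1.083 → ψ = 0.107
Converged at ψ = 0.107.

ψ = 0.107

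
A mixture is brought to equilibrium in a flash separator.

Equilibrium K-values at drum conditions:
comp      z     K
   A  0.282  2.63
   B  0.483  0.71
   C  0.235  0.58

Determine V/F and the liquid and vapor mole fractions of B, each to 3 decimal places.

V/F = 0.403, x_B = 0.547, y_B = 0.388

Rachford–Rice: g(V/F) = Σ zᵢ(Kᵢ−1)/(1+V/F(Kᵢ−1)) = 0.
g(0) = ΣzᵢKᵢ − 1 = 0.221 and g(1) = 1 − Σzᵢ/Kᵢ = -0.193, so a root lies in (0, 1).
Iterate (Newton) starting at V/F = 0.62:
  V/F = 0.620: g = -0.0756, g' = -0.322 → V/F = 0.385
  V/F = 0.385: g = 0.0071, g' = -0.393 → V/F = 0.403
Converged at V/F = 0.403.
Compositions from xᵢ = zᵢ/(1+V/F(Kᵢ−1)), yᵢ = Kᵢxᵢ:
  A: x = 0.170, y = 0.448
  B: x = 0.547, y = 0.388
  C: x = 0.283, y = 0.164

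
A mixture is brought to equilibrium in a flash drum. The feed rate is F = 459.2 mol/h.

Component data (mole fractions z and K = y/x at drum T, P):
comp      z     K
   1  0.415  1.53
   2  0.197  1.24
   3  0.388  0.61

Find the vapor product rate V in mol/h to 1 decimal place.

V = 303.1 mol/h

Material balance + equilibrium reduce to Σ zᵢ(Kᵢ−1)/(1+ψ(Kᵢ−1)) = 0.
g(0) = ΣzᵢKᵢ − 1 = 0.116 and g(1) = 1 − Σzᵢ/Kᵢ = -0.066, so a root lies in (0, 1).
Newton iteration, ψ⁰ = 0.65:
  ψ = 0.650: g = 0.0018, g' = -0.179 → ψ = 0.660
Converged at ψ = 0.660.
Then V = ψ·F = 0.6600·459.2 = 303.1 mol/h and L = F − V = 156.1 mol/h.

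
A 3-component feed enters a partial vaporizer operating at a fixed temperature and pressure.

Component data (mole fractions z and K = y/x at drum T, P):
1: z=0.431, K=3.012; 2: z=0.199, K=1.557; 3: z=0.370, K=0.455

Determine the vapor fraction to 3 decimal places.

Let ψ = V/F and solve Σ zᵢ(Kᵢ−1)/(1+ψ(Kᵢ−1)) = 0.
Feasibility: ΣzᵢKᵢ = 1.776, Σzᵢ/Kᵢ = 1.084 — both > 1, two phases present.
Newton iteration, ψ⁰ = 0.31:
  ψ = 0.310: g = 0.3859, g' = -0.866 → ψ = 0.756
  ψ = 0.756: g = 0.0792, g' = -0.623 → ψ = 0.883
  ψ = 0.883: g = -0.0020, g' = -0.662 → ψ = 0.880
Converged at ψ = 0.880.

ψ = 0.880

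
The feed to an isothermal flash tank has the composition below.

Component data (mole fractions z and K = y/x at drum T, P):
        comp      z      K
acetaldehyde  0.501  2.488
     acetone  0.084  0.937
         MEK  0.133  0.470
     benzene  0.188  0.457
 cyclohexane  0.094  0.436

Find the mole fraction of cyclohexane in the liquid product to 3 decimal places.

Iterate (Newton) starting at β = 0.48:
  β = 0.480: g = 0.1241, g' = -0.603 → β = 0.686
  β = 0.686: g = 0.0035, g' = -0.585 → β = 0.692
Converged at β = 0.692.
Compositions from xᵢ = zᵢ/(1+β(Kᵢ−1)), yᵢ = Kᵢxᵢ:
  acetaldehyde: x = 0.247, y = 0.614
  acetone: x = 0.088, y = 0.082
  MEK: x = 0.210, y = 0.099
  benzene: x = 0.301, y = 0.138
  cyclohexane: x = 0.154, y = 0.067

x_cyclohexane = 0.154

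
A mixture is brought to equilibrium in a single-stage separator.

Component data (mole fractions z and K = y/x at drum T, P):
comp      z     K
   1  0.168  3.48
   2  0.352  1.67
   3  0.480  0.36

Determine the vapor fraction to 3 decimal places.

ψ = 0.375

Material balance + equilibrium reduce to Σ zᵢ(Kᵢ−1)/(1+ψ(Kᵢ−1)) = 0.
g(0) = ΣzᵢKᵢ − 1 = 0.345 and g(1) = 1 − Σzᵢ/Kᵢ = -0.592, so a root lies in (0, 1).
Newton iteration, ψ⁰ = 0.68:
  ψ = 0.680: g = -0.2268, g' = -0.834 → ψ = 0.408
  ψ = 0.408: g = -0.0235, g' = -0.713 → ψ = 0.375
Converged at ψ = 0.375.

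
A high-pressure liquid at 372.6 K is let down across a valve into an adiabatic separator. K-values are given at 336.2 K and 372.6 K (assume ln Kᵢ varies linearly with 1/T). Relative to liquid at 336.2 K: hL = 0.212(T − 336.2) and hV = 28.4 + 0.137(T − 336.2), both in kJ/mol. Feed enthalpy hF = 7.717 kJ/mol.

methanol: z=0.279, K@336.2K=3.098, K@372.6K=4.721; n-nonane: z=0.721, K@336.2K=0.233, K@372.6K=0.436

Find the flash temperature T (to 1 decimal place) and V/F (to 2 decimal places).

T = 353.2 K, V/F = 0.15

Adiabatic flash: solve Rachford–Rice at each trial T, then check hF = ψ·hV(T) + (1−ψ)·hL(T).
  T = 336.2 K: K = (3.098, 0.233), RR gives ψ = 0.020, H_out = 0.571 kJ/mol
  T = 372.6 K: K = (4.721, 0.436), RR gives ψ = 0.301, H_out = 15.441 kJ/mol
  T = 354.4 K: K = (3.866, 0.324), RR gives ψ = 0.161, H_out = 8.213 kJ/mol
  T = 345.3 K: K = (3.471, 0.276), RR gives ψ = 0.094, H_out = 4.521 kJ/mol
  T = 349.9 K: K = (3.668, 0.300), RR gives ψ = 0.128, H_out = 6.409 kJ/mol
  T = 352.1 K: K = (3.764, 0.311), RR gives ψ = 0.144, H_out = 7.295 kJ/mol
Linear interpolation between T = 352.1 (H_out = 7.295) and T = 354.4 (H_out = 8.213) on hF = 7.717 gives T ≈ 353.2 K, at which ψ = 0.15.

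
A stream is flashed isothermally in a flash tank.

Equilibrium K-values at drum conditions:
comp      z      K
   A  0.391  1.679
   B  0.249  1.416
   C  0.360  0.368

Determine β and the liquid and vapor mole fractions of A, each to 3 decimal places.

Iterate (Newton) starting at β = 0.5:
  β = 0.500: g = -0.0487, g' = -0.437 → β = 0.389
  β = 0.389: g = -0.0024, g' = -0.397 → β = 0.383
Converged at β = 0.383.
Compositions from xᵢ = zᵢ/(1+β(Kᵢ−1)), yᵢ = Kᵢxᵢ:
  A: x = 0.310, y = 0.521
  B: x = 0.215, y = 0.304
  C: x = 0.475, y = 0.175

β = 0.383, x_A = 0.310, y_A = 0.521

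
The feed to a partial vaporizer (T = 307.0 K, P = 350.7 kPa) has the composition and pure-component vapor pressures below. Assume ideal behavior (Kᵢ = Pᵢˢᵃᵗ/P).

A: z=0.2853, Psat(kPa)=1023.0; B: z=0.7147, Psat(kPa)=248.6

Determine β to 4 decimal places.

β = 0.6072

Raoult's law: Kᵢ = Pᵢˢᵃᵗ/P = Pᵢˢᵃᵗ/350.7.
  K_A = 1023.0/350.7 = 2.917023, K_B = 248.6/350.7 = 0.708868
Rachford–Rice: g(β) = Σ zᵢ(Kᵢ−1)/(1+β(Kᵢ−1)) = 0.
g(0) = ΣzᵢKᵢ − 1 = 0.3389 and g(1) = 1 − Σzᵢ/Kᵢ = -0.1060, so a root lies in (0, 1).
Newton iteration, β⁰ = 0.46:
  β = 0.4600: g = 0.05039, g' = -0.3768 → β = 0.5937
  β = 0.5937: g = 0.00424, g' = -0.3179 → β = 0.6071
  β = 0.6071: g = 0.00003, g' = -0.3133 → β = 0.6072
Converged at β = 0.6072.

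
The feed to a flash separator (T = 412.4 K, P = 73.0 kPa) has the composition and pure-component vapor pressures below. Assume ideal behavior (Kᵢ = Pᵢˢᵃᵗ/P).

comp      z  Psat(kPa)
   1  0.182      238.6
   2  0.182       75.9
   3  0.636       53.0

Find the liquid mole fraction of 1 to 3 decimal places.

Raoult's law: Kᵢ = Pᵢˢᵃᵗ/P = Pᵢˢᵃᵗ/73.0.
  K_1 = 238.6/73.0 = 3.26849, K_2 = 75.9/73.0 = 1.03973, K_3 = 53.0/73.0 = 0.72603
Newton iteration, ψ⁰ = 0.3:
  ψ = 0.300: g = 0.0630, g' = -0.389 → ψ = 0.462
  ψ = 0.462: g = 0.0092, g' = -0.286 → ψ = 0.494
  ψ = 0.494: g = 0.0002, g' = -0.272 → ψ = 0.495
Converged at ψ = 0.495.
Compositions from xᵢ = zᵢ/(1+ψ(Kᵢ−1)), yᵢ = Kᵢxᵢ:
  1: x = 0.086, y = 0.280
  2: x = 0.178, y = 0.186
  3: x = 0.736, y = 0.534

x_1 = 0.086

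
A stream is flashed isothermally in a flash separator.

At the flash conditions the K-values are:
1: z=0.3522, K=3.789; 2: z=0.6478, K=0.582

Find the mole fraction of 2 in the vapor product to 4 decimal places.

y_2 = 0.5061

Rachford–Rice: g(V/F) = Σ zᵢ(Kᵢ−1)/(1+V/F(Kᵢ−1)) = 0.
g(0) = ΣzᵢKᵢ − 1 = 0.7115 and g(1) = 1 − Σzᵢ/Kᵢ = -0.2060, so a root lies in (0, 1).
Binary case is linear: z₁(K₁−1)(1+V/F(K₂−1)) + z₂(K₂−1)(1+V/F(K₁−1)) = 0
⇒ V/F = [z₁(K₁−1)+z₂(K₂−1)] / [−(K₁−1)(K₂−1)] = 0.71151/1.16580 = 0.6103
Compositions from xᵢ = zᵢ/(1+V/F(Kᵢ−1)), yᵢ = Kᵢxᵢ:
  1: x = 0.1303, y = 0.4939
  2: x = 0.8697, y = 0.5061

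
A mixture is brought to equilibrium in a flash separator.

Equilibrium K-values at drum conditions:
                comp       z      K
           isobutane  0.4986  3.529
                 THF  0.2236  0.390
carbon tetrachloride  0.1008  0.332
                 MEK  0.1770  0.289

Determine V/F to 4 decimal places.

V/F = 0.5582

Rachford–Rice: g(V/F) = Σ zᵢ(Kᵢ−1)/(1+V/F(Kᵢ−1)) = 0.
Check two-phase: ΣzᵢKᵢ = 1.9314 > 1 and Σzᵢ/Kᵢ = 1.6307 > 1, so g(0) = 0.9314 > 0 and g(1) = -0.6307 < 0.
Iterate (Newton) starting at V/F = 0.33:
  V/F = 0.3300: g = 0.26576, g' = -1.3047 → V/F = 0.5337
  V/F = 0.5337: g = 0.02697, g' = -1.1015 → V/F = 0.5582
Converged at V/F = 0.5582.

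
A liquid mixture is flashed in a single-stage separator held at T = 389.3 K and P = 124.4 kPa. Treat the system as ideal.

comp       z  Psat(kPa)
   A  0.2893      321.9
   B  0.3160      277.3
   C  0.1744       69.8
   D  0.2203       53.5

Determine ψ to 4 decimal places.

Raoult's law: Kᵢ = Pᵢˢᵃᵗ/P = Pᵢˢᵃᵗ/124.4.
  K_A = 321.9/124.4 = 2.587621, K_B = 277.3/124.4 = 2.229100, K_C = 69.8/124.4 = 0.561093, K_D = 53.5/124.4 = 0.430064
Material balance + equilibrium reduce to Σ zᵢ(Kᵢ−1)/(1+ψ(Kᵢ−1)) = 0.
g(0) = ΣzᵢKᵢ − 1 = 0.6456 and g(1) = 1 − Σzᵢ/Kᵢ = -0.0766, so a root lies in (0, 1).
Iterate (Newton) starting at ψ = 0.5:
  ψ = 0.5000: g = 0.22294, g' = -0.6049 → ψ = 0.8686
  ψ = 0.8686: g = 0.00856, g' = -0.6089 → ψ = 0.8827
  ψ = 0.8827: g = -0.00005, g' = -0.6156 → ψ = 0.8826
Converged at ψ = 0.8826.

ψ = 0.8826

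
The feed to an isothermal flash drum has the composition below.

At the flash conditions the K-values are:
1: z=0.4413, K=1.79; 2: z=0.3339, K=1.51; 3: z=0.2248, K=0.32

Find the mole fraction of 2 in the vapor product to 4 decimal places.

y_2 = 0.3582

Material balance + equilibrium reduce to Σ zᵢ(Kᵢ−1)/(1+V/F(Kᵢ−1)) = 0.
Feasibility: ΣzᵢKᵢ = 1.3661, Σzᵢ/Kᵢ = 1.1702 — both > 1, two phases present.
Newton iteration, V/F⁰ = 0.48:
  V/F = 0.4800: g = 0.16264, g' = -0.4299 → V/F = 0.8583
  V/F = 0.8583: g = -0.04094, g' = -0.7394 → V/F = 0.8029
  V/F = 0.8029: g = -0.00256, g' = -0.6511 → V/F = 0.7990
Converged at V/F = 0.7990.
Compositions from xᵢ = zᵢ/(1+V/F(Kᵢ−1)), yᵢ = Kᵢxᵢ:
  1: x = 0.2705, y = 0.4843
  2: x = 0.2372, y = 0.3582
  3: x = 0.4922, y = 0.1575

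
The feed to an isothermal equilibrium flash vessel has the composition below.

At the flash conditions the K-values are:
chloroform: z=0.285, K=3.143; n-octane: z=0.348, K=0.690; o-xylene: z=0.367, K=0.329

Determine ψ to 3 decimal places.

ψ = 0.232

Iterate (Newton) starting at ψ = 0.65:
  ψ = 0.650: g = -0.3166, g' = -0.801 → ψ = 0.255
  ψ = 0.255: g = -0.0190, g' = -0.828 → ψ = 0.232
Converged at ψ = 0.232.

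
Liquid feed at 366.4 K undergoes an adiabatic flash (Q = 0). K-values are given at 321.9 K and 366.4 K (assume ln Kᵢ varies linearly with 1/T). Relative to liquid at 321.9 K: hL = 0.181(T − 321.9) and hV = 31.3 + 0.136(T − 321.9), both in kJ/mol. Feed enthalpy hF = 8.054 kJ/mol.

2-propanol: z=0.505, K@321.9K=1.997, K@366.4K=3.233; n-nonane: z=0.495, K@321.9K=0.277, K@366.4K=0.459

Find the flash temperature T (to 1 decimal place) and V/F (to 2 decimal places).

T = 324.6 K, V/F = 0.24

Adiabatic flash: solve Rachford–Rice at each trial T, then check hF = ψ·hV(T) + (1−ψ)·hL(T).
  T = 321.9 K: K = (1.997, 0.277), RR gives ψ = 0.202, H_out = 6.322 kJ/mol
  T = 366.4 K: K = (3.233, 0.459), RR gives ψ = 0.712, H_out = 28.908 kJ/mol
  T = 344.1 K: K = (2.579, 0.362), RR gives ψ = 0.478, H_out = 18.515 kJ/mol
  T = 333.0 K: K = (2.279, 0.318), RR gives ψ = 0.354, H_out = 12.904 kJ/mol
  T = 327.4 K: K = (2.135, 0.297), RR gives ψ = 0.282, H_out = 9.756 kJ/mol
  T = 324.6 K: K = (2.064, 0.287), RR gives ψ = 0.243, H_out = 8.059 kJ/mol
  T = 323.2 K: K = (2.029, 0.282), RR gives ψ = 0.222, H_out = 7.172 kJ/mol
Linear interpolation between T = 323.2 (H_out = 7.172) and T = 324.6 (H_out = 8.059) on hF = 8.054 gives T ≈ 324.6 K, at which ψ = 0.24.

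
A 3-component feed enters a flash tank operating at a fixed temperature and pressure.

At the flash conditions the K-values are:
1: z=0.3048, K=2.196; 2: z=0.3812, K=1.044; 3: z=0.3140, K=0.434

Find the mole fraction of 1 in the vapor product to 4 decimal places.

Let ψ = V/F and solve Σ zᵢ(Kᵢ−1)/(1+ψ(Kᵢ−1)) = 0.
Feasibility: ΣzᵢKᵢ = 1.2036, Σzᵢ/Kᵢ = 1.2274 — both > 1, two phases present.
Newton–Raphson from ψ = 0.5:
  ψ = 0.5000: g = -0.00334, g' = -0.3671 → ψ = 0.4909
Converged at ψ = 0.4909.
Compositions from xᵢ = zᵢ/(1+ψ(Kᵢ−1)), yᵢ = Kᵢxᵢ:
  1: x = 0.1920, y = 0.4217
  2: x = 0.3731, y = 0.3896
  3: x = 0.4348, y = 0.1887

y_1 = 0.4217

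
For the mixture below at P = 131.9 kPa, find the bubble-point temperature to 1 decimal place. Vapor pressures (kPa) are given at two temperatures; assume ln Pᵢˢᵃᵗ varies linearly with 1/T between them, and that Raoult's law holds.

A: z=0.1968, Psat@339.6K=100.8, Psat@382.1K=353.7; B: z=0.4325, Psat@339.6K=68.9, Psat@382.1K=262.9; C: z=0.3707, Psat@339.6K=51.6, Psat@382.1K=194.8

Bubble-point temperature: ΣzᵢPᵢˢᵃᵗ(T) = P. Interpolate ln Pᵢˢᵃᵗ = aᵢ + bᵢ/T.
  T = 339.6 K: ΣzᵢPᵢˢᵃᵗ = 68.76 kPa
  T = 382.1 K: ΣzᵢPᵢˢᵃᵗ = 255.52 kPa
  T = 360.9 K: ΣzᵢPᵢˢᵃᵗ = 137.97 kPa
  T = 350.2 K: ΣzᵢPᵢˢᵃᵗ = 98.27 kPa
  T = 355.5 K: ΣzᵢPᵢˢᵃᵗ = 116.55 kPa
  T = 358.2 K: ΣzᵢPᵢˢᵃᵗ = 126.89 kPa
Interpolating between 358.2 K and 360.9 K gives T ≈ 359.4 K.

T = 359.4 K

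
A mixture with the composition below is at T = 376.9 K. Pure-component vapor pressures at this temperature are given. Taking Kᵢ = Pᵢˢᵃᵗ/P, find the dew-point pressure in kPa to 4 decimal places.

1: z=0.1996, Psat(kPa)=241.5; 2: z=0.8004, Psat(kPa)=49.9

At the dew point ψ → 1, so Σzᵢ/Kᵢ = 1 with Kᵢ = Pᵢˢᵃᵗ/P ⇒ 1/P = Σzᵢ/Pᵢˢᵃᵗ.
1/P = 0.1996/241.5 + 0.8004/49.9 = 0.0168666 ⇒ P = 59.2888 kPa

Pdew = 59.2888 kPa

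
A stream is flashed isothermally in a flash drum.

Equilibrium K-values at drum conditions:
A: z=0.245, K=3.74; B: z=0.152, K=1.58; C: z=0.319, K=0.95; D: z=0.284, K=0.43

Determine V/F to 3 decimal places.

Rachford–Rice: g(V/F) = Σ zᵢ(Kᵢ−1)/(1+V/F(Kᵢ−1)) = 0.
Check two-phase: ΣzᵢKᵢ = 1.582 > 1 and Σzᵢ/Kᵢ = 1.158 > 1, so g(0) = 0.582 > 0 and g(1) = -0.158 < 0.
Iterate (Newton) starting at V/F = 0.5:
  V/F = 0.500: g = 0.1088, g' = -0.540 → V/F = 0.702
  V/F = 0.702: g = 0.0060, g' = -0.498 → V/F = 0.714
Converged at V/F = 0.714.

V/F = 0.714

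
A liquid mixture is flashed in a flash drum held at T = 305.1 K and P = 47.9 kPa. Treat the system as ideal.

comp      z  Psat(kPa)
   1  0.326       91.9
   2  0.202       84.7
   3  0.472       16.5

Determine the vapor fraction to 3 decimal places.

Raoult's law: Kᵢ = Pᵢˢᵃᵗ/P = Pᵢˢᵃᵗ/47.9.
  K_1 = 91.9/47.9 = 1.91858, K_2 = 84.7/47.9 = 1.76827, K_3 = 16.5/47.9 = 0.34447
Iterate (Newton) starting at ψ = 0.5:
  ψ = 0.500: g = -0.1429, g' = -0.640 → ψ = 0.277
  ψ = 0.277: g = -0.0112, g' = -0.559 → ψ = 0.257
Converged at ψ = 0.257.

ψ = 0.257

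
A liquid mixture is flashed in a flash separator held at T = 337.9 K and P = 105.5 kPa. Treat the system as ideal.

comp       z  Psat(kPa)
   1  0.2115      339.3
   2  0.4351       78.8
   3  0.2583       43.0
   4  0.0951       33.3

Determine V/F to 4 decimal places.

Raoult's law: Kᵢ = Pᵢˢᵃᵗ/P = Pᵢˢᵃᵗ/105.5.
  K_1 = 339.3/105.5 = 3.216114, K_2 = 78.8/105.5 = 0.746919, K_3 = 43.0/105.5 = 0.407583, K_4 = 33.3/105.5 = 0.315640
Rachford–Rice: g(V/F) = Σ zᵢ(Kᵢ−1)/(1+V/F(Kᵢ−1)) = 0.
Check two-phase: ΣzᵢKᵢ = 1.1405 > 1 and Σzᵢ/Kᵢ = 1.5833 > 1, so g(0) = 0.1405 > 0 and g(1) = -0.5833 < 0.
Newton iteration, V/F⁰ = 0.64:
  V/F = 0.6400: g = -0.29985, g' = -0.5935 → V/F = 0.1348
  V/F = 0.1348: g = 0.00893, g' = -0.8069 → V/F = 0.1458
  V/F = 0.1458: g = 0.00011, g' = -0.7869 → V/F = 0.1460
Converged at V/F = 0.1460.

V/F = 0.1460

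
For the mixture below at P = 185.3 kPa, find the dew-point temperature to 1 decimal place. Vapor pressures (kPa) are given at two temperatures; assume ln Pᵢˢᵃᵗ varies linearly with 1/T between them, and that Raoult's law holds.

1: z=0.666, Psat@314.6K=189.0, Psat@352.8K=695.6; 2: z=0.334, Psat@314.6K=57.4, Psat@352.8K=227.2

Dew-point temperature: Σzᵢ·P/Pᵢˢᵃᵗ(T) = 1. Interpolate ln Pᵢˢᵃᵗ = aᵢ + bᵢ/T.
  T = 314.6 K: ΣzᵢP/Pᵢˢᵃᵗ = 1.7312
  T = 352.8 K: ΣzᵢP/Pᵢˢᵃᵗ = 0.4498
  T = 333.7 K: ΣzᵢP/Pᵢˢᵃᵗ = 0.8489
  T = 324.1 K: ΣzᵢP/Pᵢˢᵃᵗ = 1.2018
  T = 328.9 K: ΣzᵢP/Pᵢˢᵃᵗ = 1.0075
  T = 331.3 K: ΣzᵢP/Pᵢˢᵃᵗ = 0.9243
Interpolating between 328.9 K and 331.3 K gives T ≈ 329.1 K.

T = 329.1 K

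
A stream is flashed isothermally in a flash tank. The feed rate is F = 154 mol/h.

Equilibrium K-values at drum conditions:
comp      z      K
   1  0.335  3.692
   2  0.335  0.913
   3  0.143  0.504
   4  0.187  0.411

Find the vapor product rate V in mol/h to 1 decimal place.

V = 103.9 mol/h

Newton iteration, β⁰ = 0.5:
  β = 0.500: g = 0.1035, g' = -0.636 → β = 0.663
  β = 0.663: g = 0.0067, g' = -0.569 → β = 0.674
Converged at β = 0.674.
Then V = β·F = 0.6745·154 = 103.9 mol/h and L = F − V = 50.1 mol/h.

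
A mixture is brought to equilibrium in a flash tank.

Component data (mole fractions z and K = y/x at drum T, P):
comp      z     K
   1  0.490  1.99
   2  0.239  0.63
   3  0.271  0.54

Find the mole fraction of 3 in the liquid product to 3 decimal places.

x_3 = 0.387

Rachford–Rice: g(V/F) = Σ zᵢ(Kᵢ−1)/(1+V/F(Kᵢ−1)) = 0.
g(0) = ΣzᵢKᵢ − 1 = 0.272 and g(1) = 1 − Σzᵢ/Kᵢ = -0.127, so a root lies in (0, 1).
Iterate (Newton) starting at V/F = 0.38:
  V/F = 0.380: g = 0.0985, g' = -0.382 → V/F = 0.638
  V/F = 0.638: g = 0.0052, g' = -0.351 → V/F = 0.653
Converged at V/F = 0.653.
Compositions from xᵢ = zᵢ/(1+V/F(Kᵢ−1)), yᵢ = Kᵢxᵢ:
  1: x = 0.298, y = 0.592
  2: x = 0.315, y = 0.198
  3: x = 0.387, y = 0.209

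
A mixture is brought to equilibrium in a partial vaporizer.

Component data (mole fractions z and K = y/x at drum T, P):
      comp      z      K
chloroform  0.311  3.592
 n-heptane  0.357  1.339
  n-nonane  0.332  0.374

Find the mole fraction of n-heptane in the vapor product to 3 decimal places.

Let ψ = V/F and solve Σ zᵢ(Kᵢ−1)/(1+ψ(Kᵢ−1)) = 0.
Feasibility: ΣzᵢKᵢ = 1.719, Σzᵢ/Kᵢ = 1.241 — both > 1, two phases present.
Newton iteration, ψ⁰ = 0.34:
  ψ = 0.340: g = 0.2730, g' = -0.833 → ψ = 0.668
  ψ = 0.668: g = 0.0369, g' = -0.692 → ψ = 0.721
  ψ = 0.721: g = -0.0005, g' = -0.713 → ψ = 0.720
Converged at ψ = 0.720.
Compositions from xᵢ = zᵢ/(1+ψ(Kᵢ−1)), yᵢ = Kᵢxᵢ:
  chloroform: x = 0.108, y = 0.390
  n-heptane: x = 0.287, y = 0.384
  n-nonane: x = 0.605, y = 0.226

y_n-heptane = 0.384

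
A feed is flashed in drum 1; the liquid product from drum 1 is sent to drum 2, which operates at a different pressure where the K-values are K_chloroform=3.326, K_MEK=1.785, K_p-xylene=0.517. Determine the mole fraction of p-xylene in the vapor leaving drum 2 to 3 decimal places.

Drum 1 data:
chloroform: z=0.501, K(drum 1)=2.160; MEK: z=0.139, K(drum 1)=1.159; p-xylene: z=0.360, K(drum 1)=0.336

Drum 1:
Material balance + equilibrium reduce to Σ zᵢ(Kᵢ−1)/(1+ψ₁(Kᵢ−1)) = 0.
Feasibility: ΣzᵢKᵢ = 1.364, Σzᵢ/Kᵢ = 1.423 — both > 1, two phases present.
Newton iteration, ψ₁⁰ = 0.5:
  ψ₁ = 0.500: g = 0.0305, g' = -0.629 → ψ₁ = 0.548
Converged at ψ₁ = 0.548.
Drum-1 compositions:
  chloroform: x = 0.306, y = 0.662
  MEK: x = 0.128, y = 0.148
  p-xylene: x = 0.566, y = 0.190
Drum-2 feed = drum-1 liquid: z₂ = (0.3063, 0.1279, 0.5658).
Drum 2:
Let ψ₂ = V/F and solve Σ zᵢ(Kᵢ−1)/(1+ψ₂(Kᵢ−1)) = 0.
g(0) = ΣzᵢKᵢ − 1 = 0.540 and g(1) = 1 − Σzᵢ/Kᵢ = -0.258, so a root lies in (0, 1).
Newton–Raphson from ψ₂ = 0.5:
  ψ₂ = 0.500: g = 0.0412, g' = -0.624 → ψ₂ = 0.566
  ψ₂ = 0.566: g = 0.0010, g' = -0.597 → ψ₂ = 0.568
Converged at ψ₂ = 0.568.
  chloroform: x = 0.132, y = 0.439
  MEK: x = 0.088, y = 0.158
  p-xylene: x = 0.780, y = 0.403

y_p-xylene (drum 2) = 0.403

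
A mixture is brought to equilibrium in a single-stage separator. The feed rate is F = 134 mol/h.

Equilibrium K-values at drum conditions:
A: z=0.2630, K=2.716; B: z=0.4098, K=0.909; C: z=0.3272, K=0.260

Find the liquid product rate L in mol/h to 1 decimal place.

L = 104.4 mol/h

Rachford–Rice: g(V/F) = Σ zᵢ(Kᵢ−1)/(1+V/F(Kᵢ−1)) = 0.
Check two-phase: ΣzᵢKᵢ = 1.1719 > 1 and Σzᵢ/Kᵢ = 1.8061 > 1, so g(0) = 0.1719 > 0 and g(1) = -0.8061 < 0.
Newton iteration, V/F⁰ = 0.5:
  V/F = 0.5000: g = -0.18050, g' = -0.6795 → V/F = 0.2344
  V/F = 0.2344: g = -0.00917, g' = -0.6597 → V/F = 0.2205
Converged at V/F = 0.2205.
Then V = V/F·F = 0.2205·134 = 29.6 mol/h and L = F − V = 104.4 mol/h.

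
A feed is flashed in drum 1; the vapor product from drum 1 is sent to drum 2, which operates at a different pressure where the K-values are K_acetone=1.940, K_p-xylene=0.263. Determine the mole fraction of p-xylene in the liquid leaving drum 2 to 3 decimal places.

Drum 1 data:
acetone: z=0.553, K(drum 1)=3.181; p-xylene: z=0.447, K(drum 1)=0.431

Drum 1:
Binary case is linear: z₁(K₁−1)(1+ψ₁(K₂−1)) + z₂(K₂−1)(1+ψ₁(K₁−1)) = 0
⇒ ψ₁ = [z₁(K₁−1)+z₂(K₂−1)] / [−(K₁−1)(K₂−1)] = 0.9518/1.2410 = 0.767
Drum-1 compositions:
  acetone: x = 0.207, y = 0.658
  p-xylene: x = 0.793, y = 0.342
Drum-2 feed = drum-1 vapor: z₂ = (0.6582, 0.3418).
Drum 2:
Binary case is linear: z₁(K₁−1)(1+ψ₂(K₂−1)) + z₂(K₂−1)(1+ψ₂(K₁−1)) = 0
⇒ ψ₂ = [z₁(K₁−1)+z₂(K₂−1)] / [−(K₁−1)(K₂−1)] = 0.3668/0.6928 = 0.529
  acetone: x = 0.439, y = 0.853
  p-xylene: x = 0.561, y = 0.147

x_p-xylene (drum 2) = 0.561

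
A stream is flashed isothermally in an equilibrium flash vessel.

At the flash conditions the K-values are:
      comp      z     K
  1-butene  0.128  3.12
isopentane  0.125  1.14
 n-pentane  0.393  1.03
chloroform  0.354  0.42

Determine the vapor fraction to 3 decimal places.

ψ = 0.171

Iterate (Newton) starting at ψ = 0.5:
  ψ = 0.500: g = -0.1295, g' = -0.374 → ψ = 0.154
  ψ = 0.154: g = 0.0080, g' = -0.473 → ψ = 0.171
Converged at ψ = 0.171.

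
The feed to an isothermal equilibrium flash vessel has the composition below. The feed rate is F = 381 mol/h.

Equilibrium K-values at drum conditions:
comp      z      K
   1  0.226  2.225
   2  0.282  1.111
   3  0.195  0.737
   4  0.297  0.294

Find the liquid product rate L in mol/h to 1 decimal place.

L = 343.5 mol/h

Rachford–Rice: g(ψ) = Σ zᵢ(Kᵢ−1)/(1+ψ(Kᵢ−1)) = 0.
Check two-phase: ΣzᵢKᵢ = 1.047 > 1 and Σzᵢ/Kᵢ = 1.630 > 1, so g(0) = 0.047 > 0 and g(1) = -0.630 < 0.
Newton iteration, ψ⁰ = 0.5:
  ψ = 0.500: g = -0.1818, g' = -0.505 → ψ = 0.140
  ψ = 0.140: g = -0.0188, g' = -0.447 → ψ = 0.098
  ψ = 0.098: g = 0.0002, g' = -0.459 → ψ = 0.099
Converged at ψ = 0.099.
Then V = ψ·F = 0.0985·381 = 37.5 mol/h and L = F − V = 343.5 mol/h.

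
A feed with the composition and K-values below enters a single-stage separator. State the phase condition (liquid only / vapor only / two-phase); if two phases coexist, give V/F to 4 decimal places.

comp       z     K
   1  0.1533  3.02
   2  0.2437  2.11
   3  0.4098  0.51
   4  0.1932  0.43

ΣzᵢKᵢ = 1.2692; Σzᵢ/Kᵢ = 1.4191.
Both exceed 1, so a two-phase solution exists.
Iterate (Newton) starting at ψ = 0.5:
  ψ = 0.5000: g = -0.09196, g' = -0.5744 → ψ = 0.3399
  ψ = 0.3399: g = 0.00249, g' = -0.6164 → ψ = 0.3439
Converged at ψ = 0.3440.

two-phase, V/F = 0.3440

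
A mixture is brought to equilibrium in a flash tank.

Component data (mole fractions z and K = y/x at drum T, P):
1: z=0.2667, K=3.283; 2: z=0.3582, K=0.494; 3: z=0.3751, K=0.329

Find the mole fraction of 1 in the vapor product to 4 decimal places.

y_1 = 0.6754

Material balance + equilibrium reduce to Σ zᵢ(Kᵢ−1)/(1+ψ(Kᵢ−1)) = 0.
g(0) = ΣzᵢKᵢ − 1 = 0.1759 and g(1) = 1 − Σzᵢ/Kᵢ = -0.9465, so a root lies in (0, 1).
Newton–Raphson from ψ = 0.5:
  ψ = 0.5000: g = -0.33708, g' = -0.8499 → ψ = 0.1034
  ψ = 0.1034: g = 0.03088, g' = -1.2069 → ψ = 0.1290
  ψ = 0.1290: g = 0.00092, g' = -1.1369 → ψ = 0.1298
Converged at ψ = 0.1298.
Compositions from xᵢ = zᵢ/(1+ψ(Kᵢ−1)), yᵢ = Kᵢxᵢ:
  1: x = 0.2057, y = 0.6754
  2: x = 0.3834, y = 0.1894
  3: x = 0.4109, y = 0.1352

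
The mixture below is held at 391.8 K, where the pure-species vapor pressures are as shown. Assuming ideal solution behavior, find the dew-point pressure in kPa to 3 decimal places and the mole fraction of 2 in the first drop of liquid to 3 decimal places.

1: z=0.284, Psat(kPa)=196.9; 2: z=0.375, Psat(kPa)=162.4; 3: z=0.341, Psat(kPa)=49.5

Pdew = 93.982 kPa, x_2 = 0.217

At the dew point ψ → 1, so Σzᵢ/Kᵢ = 1 with Kᵢ = Pᵢˢᵃᵗ/P ⇒ 1/P = Σzᵢ/Pᵢˢᵃᵗ.
1/P = 0.284/196.9 + 0.375/162.4 + 0.341/49.5 = 0.010640 ⇒ P = 93.982 kPa
xᵢ = zᵢP/Pᵢˢᵃᵗ ⇒ x_2 = 0.375·93.982/162.4 = 0.217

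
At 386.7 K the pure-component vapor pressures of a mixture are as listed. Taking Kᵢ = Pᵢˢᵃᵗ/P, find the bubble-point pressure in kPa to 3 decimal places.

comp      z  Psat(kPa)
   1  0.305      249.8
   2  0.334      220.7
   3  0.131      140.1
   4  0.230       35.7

At the bubble point ψ → 0, so ΣzᵢKᵢ = 1 with Kᵢ = Pᵢˢᵃᵗ/P ⇒ P = ΣzᵢPᵢˢᵃᵗ.
P = 0.305·249.8 + 0.334·220.7 + 0.131·140.1 + 0.230·35.7 = 176.467 kPa

Pbub = 176.467 kPa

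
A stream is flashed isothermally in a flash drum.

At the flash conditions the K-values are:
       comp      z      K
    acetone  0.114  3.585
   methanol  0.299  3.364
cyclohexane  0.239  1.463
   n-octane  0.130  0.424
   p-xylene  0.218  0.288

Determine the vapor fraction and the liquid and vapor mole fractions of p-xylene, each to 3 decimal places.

ψ = 0.721, x_p-xylene = 0.448, y_p-xylene = 0.129

Let ψ = V/F and solve Σ zᵢ(Kᵢ−1)/(1+ψ(Kᵢ−1)) = 0.
g(0) = ΣzᵢKᵢ − 1 = 0.882 and g(1) = 1 − Σzᵢ/Kᵢ = -0.348, so a root lies in (0, 1).
Iterate (Newton) starting at ψ = 0.5:
  ψ = 0.500: g = 0.1962, g' = -0.881 → ψ = 0.723
  ψ = 0.723: g = -0.0013, g' = -0.945 → ψ = 0.721
Converged at ψ = 0.721.
Compositions from xᵢ = zᵢ/(1+ψ(Kᵢ−1)), yᵢ = Kᵢxᵢ:
  acetone: x = 0.040, y = 0.143
  methanol: x = 0.111, y = 0.372
  cyclohexane: x = 0.179, y = 0.262
  n-octane: x = 0.222, y = 0.094
  p-xylene: x = 0.448, y = 0.129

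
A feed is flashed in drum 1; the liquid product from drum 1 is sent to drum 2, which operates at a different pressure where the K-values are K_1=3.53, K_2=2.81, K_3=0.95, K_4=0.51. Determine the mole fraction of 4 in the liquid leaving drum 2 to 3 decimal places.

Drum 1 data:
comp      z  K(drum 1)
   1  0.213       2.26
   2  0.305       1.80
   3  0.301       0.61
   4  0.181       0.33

Drum 1:
Rachford–Rice: g(ψ₁) = Σ zᵢ(Kᵢ−1)/(1+ψ₁(Kᵢ−1)) = 0.
g(0) = ΣzᵢKᵢ − 1 = 0.274 and g(1) = 1 − Σzᵢ/Kᵢ = -0.306, so a root lies in (0, 1).
Newton iteration, ψ₁⁰ = 0.5:
  ψ₁ = 0.500: g = 0.0107, g' = -0.481 → ψ₁ = 0.522
Converged at ψ₁ = 0.522.
Drum-1 compositions:
  1: x = 0.128, y = 0.290
  2: x = 0.215, y = 0.387
  3: x = 0.378, y = 0.231
  4: x = 0.278, y = 0.092
Drum-2 feed = drum-1 liquid: z₂ = (0.1285, 0.2151, 0.3780, 0.2784).
Drum 2:
Rachford–Rice: g(ψ₂) = Σ zᵢ(Kᵢ−1)/(1+ψ₂(Kᵢ−1)) = 0.
g(0) = ΣzᵢKᵢ − 1 = 0.559 and g(1) = 1 − Σzᵢ/Kᵢ = -0.057, so a root lies in (0, 1).
Iterate (Newton) starting at ψ₂ = 0.5:
  ψ₂ = 0.500: g = 0.1478, g' = -0.473 → ψ₂ = 0.813
  ψ₂ = 0.813: g = 0.0175, g' = -0.389 → ψ₂ = 0.858
Converged at ψ₂ = 0.858.
  1: x = 0.041, y = 0.143
  2: x = 0.084, y = 0.237
  3: x = 0.395, y = 0.375
  4: x = 0.480, y = 0.245

x_4 (drum 2) = 0.480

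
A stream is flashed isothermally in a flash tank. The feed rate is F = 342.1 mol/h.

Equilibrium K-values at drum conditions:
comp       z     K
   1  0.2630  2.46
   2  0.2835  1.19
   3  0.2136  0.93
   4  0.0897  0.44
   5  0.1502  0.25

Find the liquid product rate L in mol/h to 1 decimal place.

L = 166.9 mol/h

Rachford–Rice: g(ψ) = Σ zᵢ(Kᵢ−1)/(1+ψ(Kᵢ−1)) = 0.
Check two-phase: ΣzᵢKᵢ = 1.2600 > 1 and Σzᵢ/Kᵢ = 1.3795 > 1, so g(0) = 0.2600 > 0 and g(1) = -0.3795 < 0.
Iterate (Newton) starting at ψ = 0.5:
  ψ = 0.5000: g = 0.00564, g' = -0.4675 → ψ = 0.5121
  ψ = 0.5121: g = -0.00002, g' = -0.4712 → ψ = 0.5120
Converged at ψ = 0.5120.
Then V = ψ·F = 0.5120·342.1 = 175.2 mol/h and L = F − V = 166.9 mol/h.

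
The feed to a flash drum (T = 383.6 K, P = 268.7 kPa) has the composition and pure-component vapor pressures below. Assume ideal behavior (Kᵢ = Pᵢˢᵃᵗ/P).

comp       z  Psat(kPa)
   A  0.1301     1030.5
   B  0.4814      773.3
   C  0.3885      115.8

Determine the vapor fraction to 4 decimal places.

Raoult's law: Kᵢ = Pᵢˢᵃᵗ/P = Pᵢˢᵃᵗ/268.7.
  K_A = 1030.5/268.7 = 3.835132, K_B = 773.3/268.7 = 2.877931, K_C = 115.8/268.7 = 0.430964
Let ψ = V/F and solve Σ zᵢ(Kᵢ−1)/(1+ψ(Kᵢ−1)) = 0.
Check two-phase: ΣzᵢKᵢ = 2.0518 > 1 and Σzᵢ/Kᵢ = 1.1027 > 1, so g(0) = 1.0518 > 0 and g(1) = -0.1027 < 0.
Iterate (Newton) starting at ψ = 0.5:
  ψ = 0.5000: g = 0.30984, g' = -0.8762 → ψ = 0.8536
  ψ = 0.8536: g = 0.02528, g' = -0.8156 → ψ = 0.8846
  ψ = 0.8846: g = -0.00028, g' = -0.8347 → ψ = 0.8843
Converged at ψ = 0.8843.

ψ = 0.8843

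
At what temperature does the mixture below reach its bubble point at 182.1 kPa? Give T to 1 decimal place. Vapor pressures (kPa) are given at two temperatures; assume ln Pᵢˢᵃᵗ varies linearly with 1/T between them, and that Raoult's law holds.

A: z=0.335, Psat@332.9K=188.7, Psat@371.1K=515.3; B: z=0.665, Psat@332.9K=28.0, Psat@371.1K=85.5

T = 361.8 K

Bubble-point temperature: ΣzᵢPᵢˢᵃᵗ(T) = P. Interpolate ln Pᵢˢᵃᵗ = aᵢ + bᵢ/T.
  T = 332.9 K: ΣzᵢPᵢˢᵃᵗ = 81.83 kPa
  T = 371.1 K: ΣzᵢPᵢˢᵃᵗ = 229.48 kPa
  T = 352.0 K: ΣzᵢPᵢˢᵃᵗ = 140.89 kPa
  T = 361.6 K: ΣzᵢPᵢˢᵃᵗ = 181.19 kPa
  T = 366.4 K: ΣzᵢPᵢˢᵃᵗ = 204.48 kPa
  T = 364.0 K: ΣzᵢPᵢˢᵃᵗ = 192.56 kPa
Interpolating between 361.6 K and 364.0 K gives T ≈ 361.8 K.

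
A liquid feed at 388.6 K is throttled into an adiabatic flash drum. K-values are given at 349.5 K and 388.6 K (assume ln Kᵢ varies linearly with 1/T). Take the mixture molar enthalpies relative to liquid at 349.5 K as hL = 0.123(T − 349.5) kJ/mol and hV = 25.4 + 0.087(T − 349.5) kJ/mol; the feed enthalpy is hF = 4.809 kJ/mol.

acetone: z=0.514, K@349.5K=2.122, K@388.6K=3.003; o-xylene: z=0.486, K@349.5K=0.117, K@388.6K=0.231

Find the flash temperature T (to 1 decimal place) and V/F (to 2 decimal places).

T = 352.4 K, V/F = 0.18

Adiabatic flash: solve Rachford–Rice at each trial T, then check hF = ψ·hV(T) + (1−ψ)·hL(T).
  T = 349.5 K: K = (2.122, 0.117), RR gives ψ = 0.149, H_out = 3.783 kJ/mol
  T = 388.6 K: K = (3.003, 0.231), RR gives ψ = 0.426, H_out = 15.024 kJ/mol
  T = 369.1 K: K = (2.549, 0.168), RR gives ψ = 0.304, H_out = 9.909 kJ/mol
  T = 359.3 K: K = (2.331, 0.141), RR gives ψ = 0.233, H_out = 7.045 kJ/mol
  T = 354.4 K: K = (2.226, 0.128), RR gives ψ = 0.193, H_out = 5.477 kJ/mol
  T = 351.9 K: K = (2.173, 0.123), RR gives ψ = 0.171, H_out = 4.631 kJ/mol
  T = 353.1 K: K = (2.198, 0.125), RR gives ψ = 0.182, H_out = 5.042 kJ/mol
Linear interpolation between T = 351.9 (H_out = 4.631) and T = 353.1 (H_out = 5.042) on hF = 4.809 gives T ≈ 352.4 K, at which ψ = 0.18.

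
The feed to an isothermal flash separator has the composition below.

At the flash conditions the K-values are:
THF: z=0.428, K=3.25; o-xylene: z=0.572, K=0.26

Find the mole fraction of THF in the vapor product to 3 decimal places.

Let ψ = V/F and solve Σ zᵢ(Kᵢ−1)/(1+ψ(Kᵢ−1)) = 0.
g(0) = ΣzᵢKᵢ − 1 = 0.540 and g(1) = 1 − Σzᵢ/Kᵢ = -1.332, so a root lies in (0, 1).
Newton iteration, ψ⁰ = 0.56:
  ψ = 0.560: g = -0.2967, g' = -1.338 → ψ = 0.338
  ψ = 0.338: g = -0.0177, g' = -1.256 → ψ = 0.324
Converged at ψ = 0.324.
Compositions from xᵢ = zᵢ/(1+ψ(Kᵢ−1)), yᵢ = Kᵢxᵢ:
  THF: x = 0.247, y = 0.804
  o-xylene: x = 0.753, y = 0.196

y_THF = 0.804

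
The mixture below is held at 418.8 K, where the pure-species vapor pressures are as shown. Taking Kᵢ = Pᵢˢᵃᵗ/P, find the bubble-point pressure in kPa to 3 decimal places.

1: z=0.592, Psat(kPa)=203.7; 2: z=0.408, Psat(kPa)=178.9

At the bubble point ψ → 0, so ΣzᵢKᵢ = 1 with Kᵢ = Pᵢˢᵃᵗ/P ⇒ P = ΣzᵢPᵢˢᵃᵗ.
P = 0.592·203.7 + 0.408·178.9 = 193.582 kPa

Pbub = 193.582 kPa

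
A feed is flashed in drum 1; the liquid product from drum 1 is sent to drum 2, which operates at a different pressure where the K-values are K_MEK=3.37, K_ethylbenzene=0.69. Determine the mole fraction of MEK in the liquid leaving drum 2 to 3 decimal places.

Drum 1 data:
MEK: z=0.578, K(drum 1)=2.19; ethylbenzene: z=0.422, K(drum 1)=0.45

Drum 1:
Material balance + equilibrium reduce to Σ zᵢ(Kᵢ−1)/(1+ψ₁(Kᵢ−1)) = 0.
Feasibility: ΣzᵢKᵢ = 1.456, Σzᵢ/Kᵢ = 1.202 — both > 1, two phases present.
Binary case is linear: z₁(K₁−1)(1+ψ₁(K₂−1)) + z₂(K₂−1)(1+ψ₁(K₁−1)) = 0
⇒ ψ₁ = [z₁(K₁−1)+z₂(K₂−1)] / [−(K₁−1)(K₂−1)] = 0.4557/0.6545 = 0.696
Drum-1 compositions:
  MEK: x = 0.316, y = 0.692
  ethylbenzene: x = 0.684, y = 0.308
Drum-2 feed = drum-1 liquid: z₂ = (0.3161, 0.6839).
Drum 2:
Material balance + equilibrium reduce to Σ zᵢ(Kᵢ−1)/(1+ψ₂(Kᵢ−1)) = 0.
g(0) = ΣzᵢKᵢ − 1 = 0.537 and g(1) = 1 − Σzᵢ/Kᵢ = -0.085, so a root lies in (0, 1).
Binary case is linear: z₁(K₁−1)(1+ψ₂(K₂−1)) + z₂(K₂−1)(1+ψ₂(K₁−1)) = 0
⇒ ψ₂ = [z₁(K₁−1)+z₂(K₂−1)] / [−(K₁−1)(K₂−1)] = 0.5371/0.7347 = 0.731
  MEK: x = 0.116, y = 0.390
  ethylbenzene: x = 0.884, y = 0.610

x_MEK (drum 2) = 0.116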